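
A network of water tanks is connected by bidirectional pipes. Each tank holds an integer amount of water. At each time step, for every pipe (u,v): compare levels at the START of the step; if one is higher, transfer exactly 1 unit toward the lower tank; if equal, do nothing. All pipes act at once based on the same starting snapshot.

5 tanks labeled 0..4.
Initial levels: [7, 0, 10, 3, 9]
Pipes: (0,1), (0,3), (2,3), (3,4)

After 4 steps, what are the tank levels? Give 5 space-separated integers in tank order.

Answer: 5 4 7 6 7

Derivation:
Step 1: flows [0->1,0->3,2->3,4->3] -> levels [5 1 9 6 8]
Step 2: flows [0->1,3->0,2->3,4->3] -> levels [5 2 8 7 7]
Step 3: flows [0->1,3->0,2->3,3=4] -> levels [5 3 7 7 7]
Step 4: flows [0->1,3->0,2=3,3=4] -> levels [5 4 7 6 7]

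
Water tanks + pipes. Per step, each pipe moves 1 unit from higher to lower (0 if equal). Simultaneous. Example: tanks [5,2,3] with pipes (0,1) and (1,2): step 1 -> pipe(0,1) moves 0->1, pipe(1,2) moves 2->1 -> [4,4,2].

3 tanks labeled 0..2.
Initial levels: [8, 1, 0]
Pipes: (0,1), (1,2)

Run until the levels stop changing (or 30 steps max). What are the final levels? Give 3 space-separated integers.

Answer: 3 3 3

Derivation:
Step 1: flows [0->1,1->2] -> levels [7 1 1]
Step 2: flows [0->1,1=2] -> levels [6 2 1]
Step 3: flows [0->1,1->2] -> levels [5 2 2]
Step 4: flows [0->1,1=2] -> levels [4 3 2]
Step 5: flows [0->1,1->2] -> levels [3 3 3]
Step 6: flows [0=1,1=2] -> levels [3 3 3]
  -> stable (no change)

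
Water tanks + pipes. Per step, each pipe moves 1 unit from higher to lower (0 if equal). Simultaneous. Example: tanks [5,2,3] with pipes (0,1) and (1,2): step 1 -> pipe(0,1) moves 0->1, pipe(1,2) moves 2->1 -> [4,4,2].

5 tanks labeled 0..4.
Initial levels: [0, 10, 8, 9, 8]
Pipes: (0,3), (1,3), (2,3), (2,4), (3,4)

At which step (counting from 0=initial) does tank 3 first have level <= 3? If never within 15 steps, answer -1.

Step 1: flows [3->0,1->3,3->2,2=4,3->4] -> levels [1 9 9 7 9]
Step 2: flows [3->0,1->3,2->3,2=4,4->3] -> levels [2 8 8 9 8]
Step 3: flows [3->0,3->1,3->2,2=4,3->4] -> levels [3 9 9 5 9]
Step 4: flows [3->0,1->3,2->3,2=4,4->3] -> levels [4 8 8 7 8]
Step 5: flows [3->0,1->3,2->3,2=4,4->3] -> levels [5 7 7 9 7]
Step 6: flows [3->0,3->1,3->2,2=4,3->4] -> levels [6 8 8 5 8]
Step 7: flows [0->3,1->3,2->3,2=4,4->3] -> levels [5 7 7 9 7]
  -> period-2 cycle (repeats step 5); tank 3 never drops to <=3
Tank 3 never reaches <=3 within 15 steps

Answer: -1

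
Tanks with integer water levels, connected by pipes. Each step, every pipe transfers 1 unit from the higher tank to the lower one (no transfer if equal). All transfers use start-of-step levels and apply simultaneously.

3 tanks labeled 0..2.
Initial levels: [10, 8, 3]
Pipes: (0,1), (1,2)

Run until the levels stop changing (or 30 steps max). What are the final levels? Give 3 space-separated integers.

Step 1: flows [0->1,1->2] -> levels [9 8 4]
Step 2: flows [0->1,1->2] -> levels [8 8 5]
Step 3: flows [0=1,1->2] -> levels [8 7 6]
Step 4: flows [0->1,1->2] -> levels [7 7 7]
Step 5: flows [0=1,1=2] -> levels [7 7 7]
  -> stable (no change)

Answer: 7 7 7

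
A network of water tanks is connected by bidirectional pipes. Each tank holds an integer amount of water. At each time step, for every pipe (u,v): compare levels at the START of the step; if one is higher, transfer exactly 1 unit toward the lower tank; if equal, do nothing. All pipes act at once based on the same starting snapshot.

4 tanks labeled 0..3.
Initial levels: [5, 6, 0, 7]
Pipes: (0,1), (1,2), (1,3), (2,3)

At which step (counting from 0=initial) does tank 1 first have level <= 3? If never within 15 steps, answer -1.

Answer: 3

Derivation:
Step 1: flows [1->0,1->2,3->1,3->2] -> levels [6 5 2 5]
Step 2: flows [0->1,1->2,1=3,3->2] -> levels [5 5 4 4]
Step 3: flows [0=1,1->2,1->3,2=3] -> levels [5 3 5 5]
Tank 1 first reaches <=3 at step 3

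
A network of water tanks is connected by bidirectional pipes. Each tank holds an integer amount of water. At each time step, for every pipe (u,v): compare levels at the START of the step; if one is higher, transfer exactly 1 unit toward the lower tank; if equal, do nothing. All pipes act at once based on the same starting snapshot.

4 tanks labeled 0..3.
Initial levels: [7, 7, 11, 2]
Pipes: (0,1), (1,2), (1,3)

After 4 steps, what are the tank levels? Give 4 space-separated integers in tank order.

Step 1: flows [0=1,2->1,1->3] -> levels [7 7 10 3]
Step 2: flows [0=1,2->1,1->3] -> levels [7 7 9 4]
Step 3: flows [0=1,2->1,1->3] -> levels [7 7 8 5]
Step 4: flows [0=1,2->1,1->3] -> levels [7 7 7 6]

Answer: 7 7 7 6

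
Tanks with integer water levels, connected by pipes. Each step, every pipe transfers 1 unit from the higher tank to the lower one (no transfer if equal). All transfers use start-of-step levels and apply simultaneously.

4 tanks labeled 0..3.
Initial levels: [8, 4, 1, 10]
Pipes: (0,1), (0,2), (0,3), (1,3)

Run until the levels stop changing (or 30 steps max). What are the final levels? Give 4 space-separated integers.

Step 1: flows [0->1,0->2,3->0,3->1] -> levels [7 6 2 8]
Step 2: flows [0->1,0->2,3->0,3->1] -> levels [6 8 3 6]
Step 3: flows [1->0,0->2,0=3,1->3] -> levels [6 6 4 7]
Step 4: flows [0=1,0->2,3->0,3->1] -> levels [6 7 5 5]
Step 5: flows [1->0,0->2,0->3,1->3] -> levels [5 5 6 7]
Step 6: flows [0=1,2->0,3->0,3->1] -> levels [7 6 5 5]
Step 7: flows [0->1,0->2,0->3,1->3] -> levels [4 6 6 7]
Step 8: flows [1->0,2->0,3->0,3->1] -> levels [7 6 5 5]
  -> period-2 cycle: step 8 state = step 6 state; never stabilizes
  -> state at step 30: (30-6) mod 2 = 0, same as step 6 -> [7 6 5 5]

Answer: 7 6 5 5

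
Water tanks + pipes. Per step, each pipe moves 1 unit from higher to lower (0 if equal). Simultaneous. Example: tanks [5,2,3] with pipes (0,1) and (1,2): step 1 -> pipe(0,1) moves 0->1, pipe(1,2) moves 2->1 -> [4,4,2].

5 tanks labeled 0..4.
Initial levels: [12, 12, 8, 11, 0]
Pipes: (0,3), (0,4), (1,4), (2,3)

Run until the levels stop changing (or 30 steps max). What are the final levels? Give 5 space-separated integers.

Answer: 8 8 8 10 9

Derivation:
Step 1: flows [0->3,0->4,1->4,3->2] -> levels [10 11 9 11 2]
Step 2: flows [3->0,0->4,1->4,3->2] -> levels [10 10 10 9 4]
Step 3: flows [0->3,0->4,1->4,2->3] -> levels [8 9 9 11 6]
Step 4: flows [3->0,0->4,1->4,3->2] -> levels [8 8 10 9 8]
Step 5: flows [3->0,0=4,1=4,2->3] -> levels [9 8 9 9 8]
Step 6: flows [0=3,0->4,1=4,2=3] -> levels [8 8 9 9 9]
Step 7: flows [3->0,4->0,4->1,2=3] -> levels [10 9 9 8 7]
Step 8: flows [0->3,0->4,1->4,2->3] -> levels [8 8 8 10 9]
Step 9: flows [3->0,4->0,4->1,3->2] -> levels [10 9 9 8 7]
  -> period-2 cycle: step 9 state = step 7 state; never stabilizes
  -> state at step 30: (30-7) mod 2 = 1, same as step 8 -> [8 8 8 10 9]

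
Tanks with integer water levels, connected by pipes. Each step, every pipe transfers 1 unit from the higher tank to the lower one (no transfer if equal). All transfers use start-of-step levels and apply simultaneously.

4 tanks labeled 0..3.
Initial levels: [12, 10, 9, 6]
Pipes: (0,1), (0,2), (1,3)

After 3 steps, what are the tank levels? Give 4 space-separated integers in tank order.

Step 1: flows [0->1,0->2,1->3] -> levels [10 10 10 7]
Step 2: flows [0=1,0=2,1->3] -> levels [10 9 10 8]
Step 3: flows [0->1,0=2,1->3] -> levels [9 9 10 9]

Answer: 9 9 10 9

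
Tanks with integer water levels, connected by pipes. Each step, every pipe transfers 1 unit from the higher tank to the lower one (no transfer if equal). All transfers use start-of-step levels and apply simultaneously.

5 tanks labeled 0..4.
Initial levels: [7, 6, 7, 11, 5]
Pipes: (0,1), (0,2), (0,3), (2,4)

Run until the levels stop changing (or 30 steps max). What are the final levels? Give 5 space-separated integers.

Answer: 6 8 8 8 6

Derivation:
Step 1: flows [0->1,0=2,3->0,2->4] -> levels [7 7 6 10 6]
Step 2: flows [0=1,0->2,3->0,2=4] -> levels [7 7 7 9 6]
Step 3: flows [0=1,0=2,3->0,2->4] -> levels [8 7 6 8 7]
Step 4: flows [0->1,0->2,0=3,4->2] -> levels [6 8 8 8 6]
Step 5: flows [1->0,2->0,3->0,2->4] -> levels [9 7 6 7 7]
Step 6: flows [0->1,0->2,0->3,4->2] -> levels [6 8 8 8 6]
  -> period-2 cycle: step 6 state = step 4 state; never stabilizes
  -> state at step 30: (30-4) mod 2 = 0, same as step 4 -> [6 8 8 8 6]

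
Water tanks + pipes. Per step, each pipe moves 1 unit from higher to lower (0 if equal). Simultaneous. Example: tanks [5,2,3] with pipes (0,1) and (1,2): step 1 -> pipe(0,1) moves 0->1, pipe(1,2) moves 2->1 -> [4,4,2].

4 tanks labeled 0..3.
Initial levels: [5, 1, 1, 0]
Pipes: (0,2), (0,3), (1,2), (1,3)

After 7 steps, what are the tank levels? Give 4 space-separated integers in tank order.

Answer: 3 2 1 1

Derivation:
Step 1: flows [0->2,0->3,1=2,1->3] -> levels [3 0 2 2]
Step 2: flows [0->2,0->3,2->1,3->1] -> levels [1 2 2 2]
Step 3: flows [2->0,3->0,1=2,1=3] -> levels [3 2 1 1]
Step 4: flows [0->2,0->3,1->2,1->3] -> levels [1 0 3 3]
Step 5: flows [2->0,3->0,2->1,3->1] -> levels [3 2 1 1]
  -> period-2 cycle: step 5 state = step 3 state
  -> state at step 7: (7-3) mod 2 = 0, same as step 3 -> [3 2 1 1]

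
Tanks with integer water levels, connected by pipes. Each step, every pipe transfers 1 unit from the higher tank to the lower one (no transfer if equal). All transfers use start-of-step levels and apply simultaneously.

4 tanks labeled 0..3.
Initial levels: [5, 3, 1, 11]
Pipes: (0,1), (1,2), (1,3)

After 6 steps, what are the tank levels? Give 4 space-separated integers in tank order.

Answer: 4 7 4 5

Derivation:
Step 1: flows [0->1,1->2,3->1] -> levels [4 4 2 10]
Step 2: flows [0=1,1->2,3->1] -> levels [4 4 3 9]
Step 3: flows [0=1,1->2,3->1] -> levels [4 4 4 8]
Step 4: flows [0=1,1=2,3->1] -> levels [4 5 4 7]
Step 5: flows [1->0,1->2,3->1] -> levels [5 4 5 6]
Step 6: flows [0->1,2->1,3->1] -> levels [4 7 4 5]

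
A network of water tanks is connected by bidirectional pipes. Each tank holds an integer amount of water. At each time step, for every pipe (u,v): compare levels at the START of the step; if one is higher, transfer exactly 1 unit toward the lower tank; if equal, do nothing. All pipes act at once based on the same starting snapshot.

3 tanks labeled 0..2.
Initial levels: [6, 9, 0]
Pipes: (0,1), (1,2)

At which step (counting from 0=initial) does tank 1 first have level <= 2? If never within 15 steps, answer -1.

Answer: -1

Derivation:
Step 1: flows [1->0,1->2] -> levels [7 7 1]
Step 2: flows [0=1,1->2] -> levels [7 6 2]
Step 3: flows [0->1,1->2] -> levels [6 6 3]
Step 4: flows [0=1,1->2] -> levels [6 5 4]
Step 5: flows [0->1,1->2] -> levels [5 5 5]
Step 6: flows [0=1,1=2] -> levels [5 5 5]
  -> stable; tank 1 stays at 5 > 2
Tank 1 never reaches <=2 within 15 steps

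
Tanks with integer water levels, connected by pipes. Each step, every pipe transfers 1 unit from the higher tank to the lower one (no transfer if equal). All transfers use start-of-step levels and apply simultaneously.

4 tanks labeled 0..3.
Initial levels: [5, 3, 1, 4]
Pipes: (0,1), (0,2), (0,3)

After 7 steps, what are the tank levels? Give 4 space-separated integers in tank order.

Step 1: flows [0->1,0->2,0->3] -> levels [2 4 2 5]
Step 2: flows [1->0,0=2,3->0] -> levels [4 3 2 4]
Step 3: flows [0->1,0->2,0=3] -> levels [2 4 3 4]
Step 4: flows [1->0,2->0,3->0] -> levels [5 3 2 3]
Step 5: flows [0->1,0->2,0->3] -> levels [2 4 3 4]
  -> period-2 cycle: step 5 state = step 3 state
  -> state at step 7: (7-3) mod 2 = 0, same as step 3 -> [2 4 3 4]

Answer: 2 4 3 4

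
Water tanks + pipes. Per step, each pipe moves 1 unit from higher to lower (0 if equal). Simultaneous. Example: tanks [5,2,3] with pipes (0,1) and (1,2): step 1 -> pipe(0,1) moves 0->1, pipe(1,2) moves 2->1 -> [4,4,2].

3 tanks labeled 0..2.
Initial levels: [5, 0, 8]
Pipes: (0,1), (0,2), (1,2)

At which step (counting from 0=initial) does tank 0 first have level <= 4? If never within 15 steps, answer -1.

Step 1: flows [0->1,2->0,2->1] -> levels [5 2 6]
Step 2: flows [0->1,2->0,2->1] -> levels [5 4 4]
Step 3: flows [0->1,0->2,1=2] -> levels [3 5 5]
Tank 0 first reaches <=4 at step 3

Answer: 3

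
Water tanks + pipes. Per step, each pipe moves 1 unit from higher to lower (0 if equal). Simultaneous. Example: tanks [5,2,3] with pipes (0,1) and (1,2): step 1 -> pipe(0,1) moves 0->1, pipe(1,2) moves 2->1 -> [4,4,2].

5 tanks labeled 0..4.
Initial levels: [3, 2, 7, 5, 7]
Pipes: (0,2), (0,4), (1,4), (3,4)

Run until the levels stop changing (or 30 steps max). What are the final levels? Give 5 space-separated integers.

Step 1: flows [2->0,4->0,4->1,4->3] -> levels [5 3 6 6 4]
Step 2: flows [2->0,0->4,4->1,3->4] -> levels [5 4 5 5 5]
Step 3: flows [0=2,0=4,4->1,3=4] -> levels [5 5 5 5 4]
Step 4: flows [0=2,0->4,1->4,3->4] -> levels [4 4 5 4 7]
Step 5: flows [2->0,4->0,4->1,4->3] -> levels [6 5 4 5 4]
Step 6: flows [0->2,0->4,1->4,3->4] -> levels [4 4 5 4 7]
  -> period-2 cycle: step 6 state = step 4 state; never stabilizes
  -> state at step 30: (30-4) mod 2 = 0, same as step 4 -> [4 4 5 4 7]

Answer: 4 4 5 4 7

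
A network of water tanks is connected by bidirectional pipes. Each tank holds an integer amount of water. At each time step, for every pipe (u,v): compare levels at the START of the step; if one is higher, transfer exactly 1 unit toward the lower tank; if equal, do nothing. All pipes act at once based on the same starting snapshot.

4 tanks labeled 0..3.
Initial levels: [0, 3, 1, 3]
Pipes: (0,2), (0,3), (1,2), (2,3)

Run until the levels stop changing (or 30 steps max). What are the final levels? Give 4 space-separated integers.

Step 1: flows [2->0,3->0,1->2,3->2] -> levels [2 2 2 1]
Step 2: flows [0=2,0->3,1=2,2->3] -> levels [1 2 1 3]
Step 3: flows [0=2,3->0,1->2,3->2] -> levels [2 1 3 1]
Step 4: flows [2->0,0->3,2->1,2->3] -> levels [2 2 0 3]
Step 5: flows [0->2,3->0,1->2,3->2] -> levels [2 1 3 1]
  -> period-2 cycle: step 5 state = step 3 state; never stabilizes
  -> state at step 30: (30-3) mod 2 = 1, same as step 4 -> [2 2 0 3]

Answer: 2 2 0 3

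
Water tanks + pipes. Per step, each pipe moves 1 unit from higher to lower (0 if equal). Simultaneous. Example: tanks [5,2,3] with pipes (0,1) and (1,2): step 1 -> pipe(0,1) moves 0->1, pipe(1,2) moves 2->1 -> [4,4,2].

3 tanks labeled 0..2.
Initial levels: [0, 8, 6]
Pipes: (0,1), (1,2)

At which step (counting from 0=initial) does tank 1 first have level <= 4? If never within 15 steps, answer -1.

Step 1: flows [1->0,1->2] -> levels [1 6 7]
Step 2: flows [1->0,2->1] -> levels [2 6 6]
Step 3: flows [1->0,1=2] -> levels [3 5 6]
Step 4: flows [1->0,2->1] -> levels [4 5 5]
Step 5: flows [1->0,1=2] -> levels [5 4 5]
Tank 1 first reaches <=4 at step 5

Answer: 5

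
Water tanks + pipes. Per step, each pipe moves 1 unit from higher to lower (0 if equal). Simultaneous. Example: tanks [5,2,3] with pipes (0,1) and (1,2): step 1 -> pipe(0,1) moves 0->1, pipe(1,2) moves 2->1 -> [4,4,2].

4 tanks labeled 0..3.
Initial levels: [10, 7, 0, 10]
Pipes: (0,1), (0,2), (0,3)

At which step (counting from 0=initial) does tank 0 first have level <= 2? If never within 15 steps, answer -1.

Answer: -1

Derivation:
Step 1: flows [0->1,0->2,0=3] -> levels [8 8 1 10]
Step 2: flows [0=1,0->2,3->0] -> levels [8 8 2 9]
Step 3: flows [0=1,0->2,3->0] -> levels [8 8 3 8]
Step 4: flows [0=1,0->2,0=3] -> levels [7 8 4 8]
Step 5: flows [1->0,0->2,3->0] -> levels [8 7 5 7]
Step 6: flows [0->1,0->2,0->3] -> levels [5 8 6 8]
Step 7: flows [1->0,2->0,3->0] -> levels [8 7 5 7]
  -> period-2 cycle (repeats step 5); tank 0 never drops to <=2
Tank 0 never reaches <=2 within 15 steps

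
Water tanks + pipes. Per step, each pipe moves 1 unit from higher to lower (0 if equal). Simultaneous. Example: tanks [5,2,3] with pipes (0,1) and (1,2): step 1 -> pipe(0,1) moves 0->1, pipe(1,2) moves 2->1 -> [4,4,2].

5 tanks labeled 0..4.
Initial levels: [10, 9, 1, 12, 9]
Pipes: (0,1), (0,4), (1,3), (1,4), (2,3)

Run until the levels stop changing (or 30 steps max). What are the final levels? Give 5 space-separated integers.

Answer: 9 7 7 9 9

Derivation:
Step 1: flows [0->1,0->4,3->1,1=4,3->2] -> levels [8 11 2 10 10]
Step 2: flows [1->0,4->0,1->3,1->4,3->2] -> levels [10 8 3 10 10]
Step 3: flows [0->1,0=4,3->1,4->1,3->2] -> levels [9 11 4 8 9]
Step 4: flows [1->0,0=4,1->3,1->4,3->2] -> levels [10 8 5 8 10]
Step 5: flows [0->1,0=4,1=3,4->1,3->2] -> levels [9 10 6 7 9]
Step 6: flows [1->0,0=4,1->3,1->4,3->2] -> levels [10 7 7 7 10]
Step 7: flows [0->1,0=4,1=3,4->1,2=3] -> levels [9 9 7 7 9]
Step 8: flows [0=1,0=4,1->3,1=4,2=3] -> levels [9 8 7 8 9]
Step 9: flows [0->1,0=4,1=3,4->1,3->2] -> levels [8 10 8 7 8]
Step 10: flows [1->0,0=4,1->3,1->4,2->3] -> levels [9 7 7 9 9]
Step 11: flows [0->1,0=4,3->1,4->1,3->2] -> levels [8 10 8 7 8]
  -> period-2 cycle: step 11 state = step 9 state; never stabilizes
  -> state at step 30: (30-9) mod 2 = 1, same as step 10 -> [9 7 7 9 9]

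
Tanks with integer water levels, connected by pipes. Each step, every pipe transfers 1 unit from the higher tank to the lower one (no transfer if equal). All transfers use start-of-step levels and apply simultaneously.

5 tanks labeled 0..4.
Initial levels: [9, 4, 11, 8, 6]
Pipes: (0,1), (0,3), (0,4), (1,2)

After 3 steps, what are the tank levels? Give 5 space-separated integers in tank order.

Answer: 6 9 8 8 7

Derivation:
Step 1: flows [0->1,0->3,0->4,2->1] -> levels [6 6 10 9 7]
Step 2: flows [0=1,3->0,4->0,2->1] -> levels [8 7 9 8 6]
Step 3: flows [0->1,0=3,0->4,2->1] -> levels [6 9 8 8 7]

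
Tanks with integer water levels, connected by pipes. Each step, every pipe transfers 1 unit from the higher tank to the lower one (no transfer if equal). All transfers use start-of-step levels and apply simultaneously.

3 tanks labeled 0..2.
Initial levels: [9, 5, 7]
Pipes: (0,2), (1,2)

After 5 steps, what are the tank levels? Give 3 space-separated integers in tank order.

Step 1: flows [0->2,2->1] -> levels [8 6 7]
Step 2: flows [0->2,2->1] -> levels [7 7 7]
Step 3: flows [0=2,1=2] -> levels [7 7 7]
  -> stable; steps 4..5 unchanged -> [7 7 7]

Answer: 7 7 7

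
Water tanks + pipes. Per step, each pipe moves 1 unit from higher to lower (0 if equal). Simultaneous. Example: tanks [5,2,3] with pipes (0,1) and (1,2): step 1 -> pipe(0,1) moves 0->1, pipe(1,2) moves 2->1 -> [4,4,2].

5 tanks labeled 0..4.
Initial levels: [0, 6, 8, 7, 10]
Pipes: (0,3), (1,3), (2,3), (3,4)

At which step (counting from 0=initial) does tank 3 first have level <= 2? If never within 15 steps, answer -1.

Step 1: flows [3->0,3->1,2->3,4->3] -> levels [1 7 7 7 9]
Step 2: flows [3->0,1=3,2=3,4->3] -> levels [2 7 7 7 8]
Step 3: flows [3->0,1=3,2=3,4->3] -> levels [3 7 7 7 7]
Step 4: flows [3->0,1=3,2=3,3=4] -> levels [4 7 7 6 7]
Step 5: flows [3->0,1->3,2->3,4->3] -> levels [5 6 6 8 6]
Step 6: flows [3->0,3->1,3->2,3->4] -> levels [6 7 7 4 7]
Step 7: flows [0->3,1->3,2->3,4->3] -> levels [5 6 6 8 6]
  -> period-2 cycle (repeats step 5); tank 3 never drops to <=2
Tank 3 never reaches <=2 within 15 steps

Answer: -1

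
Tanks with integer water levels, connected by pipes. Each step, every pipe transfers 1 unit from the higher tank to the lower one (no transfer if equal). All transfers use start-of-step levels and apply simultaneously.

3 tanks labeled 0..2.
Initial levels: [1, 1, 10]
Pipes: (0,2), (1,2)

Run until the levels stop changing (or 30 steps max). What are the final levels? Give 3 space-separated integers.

Answer: 4 4 4

Derivation:
Step 1: flows [2->0,2->1] -> levels [2 2 8]
Step 2: flows [2->0,2->1] -> levels [3 3 6]
Step 3: flows [2->0,2->1] -> levels [4 4 4]
Step 4: flows [0=2,1=2] -> levels [4 4 4]
  -> stable (no change)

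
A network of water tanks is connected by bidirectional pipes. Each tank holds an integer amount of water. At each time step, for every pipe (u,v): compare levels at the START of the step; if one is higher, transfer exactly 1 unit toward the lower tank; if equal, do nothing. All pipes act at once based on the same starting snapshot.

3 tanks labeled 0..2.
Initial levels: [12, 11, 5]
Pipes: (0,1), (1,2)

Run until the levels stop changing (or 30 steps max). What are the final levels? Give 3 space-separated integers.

Answer: 10 8 10

Derivation:
Step 1: flows [0->1,1->2] -> levels [11 11 6]
Step 2: flows [0=1,1->2] -> levels [11 10 7]
Step 3: flows [0->1,1->2] -> levels [10 10 8]
Step 4: flows [0=1,1->2] -> levels [10 9 9]
Step 5: flows [0->1,1=2] -> levels [9 10 9]
Step 6: flows [1->0,1->2] -> levels [10 8 10]
Step 7: flows [0->1,2->1] -> levels [9 10 9]
  -> period-2 cycle: step 7 state = step 5 state; never stabilizes
  -> state at step 30: (30-5) mod 2 = 1, same as step 6 -> [10 8 10]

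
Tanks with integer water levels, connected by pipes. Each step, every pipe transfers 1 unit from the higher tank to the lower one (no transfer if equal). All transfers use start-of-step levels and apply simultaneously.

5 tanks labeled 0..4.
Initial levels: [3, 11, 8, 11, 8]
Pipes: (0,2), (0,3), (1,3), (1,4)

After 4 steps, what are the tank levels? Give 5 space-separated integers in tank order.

Step 1: flows [2->0,3->0,1=3,1->4] -> levels [5 10 7 10 9]
Step 2: flows [2->0,3->0,1=3,1->4] -> levels [7 9 6 9 10]
Step 3: flows [0->2,3->0,1=3,4->1] -> levels [7 10 7 8 9]
Step 4: flows [0=2,3->0,1->3,1->4] -> levels [8 8 7 8 10]

Answer: 8 8 7 8 10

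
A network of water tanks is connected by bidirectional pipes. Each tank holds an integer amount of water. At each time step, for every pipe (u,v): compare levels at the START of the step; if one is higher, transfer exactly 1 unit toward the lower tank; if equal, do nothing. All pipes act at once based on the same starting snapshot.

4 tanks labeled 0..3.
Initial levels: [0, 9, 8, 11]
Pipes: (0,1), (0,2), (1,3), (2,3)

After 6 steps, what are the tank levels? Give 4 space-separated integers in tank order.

Answer: 8 7 7 6

Derivation:
Step 1: flows [1->0,2->0,3->1,3->2] -> levels [2 9 8 9]
Step 2: flows [1->0,2->0,1=3,3->2] -> levels [4 8 8 8]
Step 3: flows [1->0,2->0,1=3,2=3] -> levels [6 7 7 8]
Step 4: flows [1->0,2->0,3->1,3->2] -> levels [8 7 7 6]
Step 5: flows [0->1,0->2,1->3,2->3] -> levels [6 7 7 8]
  -> period-2 cycle: step 5 state = step 3 state
  -> state at step 6: (6-3) mod 2 = 1, same as step 4 -> [8 7 7 6]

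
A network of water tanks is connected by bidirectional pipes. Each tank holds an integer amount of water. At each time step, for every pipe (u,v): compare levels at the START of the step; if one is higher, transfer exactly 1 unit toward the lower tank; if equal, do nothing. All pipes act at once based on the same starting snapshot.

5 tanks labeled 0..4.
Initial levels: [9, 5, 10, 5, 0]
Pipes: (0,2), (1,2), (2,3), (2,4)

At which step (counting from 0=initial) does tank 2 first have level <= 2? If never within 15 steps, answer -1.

Step 1: flows [2->0,2->1,2->3,2->4] -> levels [10 6 6 6 1]
Step 2: flows [0->2,1=2,2=3,2->4] -> levels [9 6 6 6 2]
Step 3: flows [0->2,1=2,2=3,2->4] -> levels [8 6 6 6 3]
Step 4: flows [0->2,1=2,2=3,2->4] -> levels [7 6 6 6 4]
Step 5: flows [0->2,1=2,2=3,2->4] -> levels [6 6 6 6 5]
Step 6: flows [0=2,1=2,2=3,2->4] -> levels [6 6 5 6 6]
Step 7: flows [0->2,1->2,3->2,4->2] -> levels [5 5 9 5 5]
Step 8: flows [2->0,2->1,2->3,2->4] -> levels [6 6 5 6 6]
  -> period-2 cycle (repeats step 6); tank 2 never drops to <=2
Tank 2 never reaches <=2 within 15 steps

Answer: -1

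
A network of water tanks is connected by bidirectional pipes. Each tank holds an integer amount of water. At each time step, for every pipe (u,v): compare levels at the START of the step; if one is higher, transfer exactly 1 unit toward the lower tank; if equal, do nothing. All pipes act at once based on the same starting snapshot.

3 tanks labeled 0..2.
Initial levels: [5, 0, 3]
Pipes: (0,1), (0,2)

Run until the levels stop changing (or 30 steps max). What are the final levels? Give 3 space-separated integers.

Answer: 4 2 2

Derivation:
Step 1: flows [0->1,0->2] -> levels [3 1 4]
Step 2: flows [0->1,2->0] -> levels [3 2 3]
Step 3: flows [0->1,0=2] -> levels [2 3 3]
Step 4: flows [1->0,2->0] -> levels [4 2 2]
Step 5: flows [0->1,0->2] -> levels [2 3 3]
  -> period-2 cycle: step 5 state = step 3 state; never stabilizes
  -> state at step 30: (30-3) mod 2 = 1, same as step 4 -> [4 2 2]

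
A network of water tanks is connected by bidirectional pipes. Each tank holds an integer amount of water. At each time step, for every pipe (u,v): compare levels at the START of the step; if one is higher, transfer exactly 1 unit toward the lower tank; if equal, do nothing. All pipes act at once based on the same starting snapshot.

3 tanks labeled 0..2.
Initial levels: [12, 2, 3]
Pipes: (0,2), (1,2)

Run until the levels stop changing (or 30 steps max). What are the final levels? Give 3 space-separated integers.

Answer: 5 5 7

Derivation:
Step 1: flows [0->2,2->1] -> levels [11 3 3]
Step 2: flows [0->2,1=2] -> levels [10 3 4]
Step 3: flows [0->2,2->1] -> levels [9 4 4]
Step 4: flows [0->2,1=2] -> levels [8 4 5]
Step 5: flows [0->2,2->1] -> levels [7 5 5]
Step 6: flows [0->2,1=2] -> levels [6 5 6]
Step 7: flows [0=2,2->1] -> levels [6 6 5]
Step 8: flows [0->2,1->2] -> levels [5 5 7]
Step 9: flows [2->0,2->1] -> levels [6 6 5]
  -> period-2 cycle: step 9 state = step 7 state; never stabilizes
  -> state at step 30: (30-7) mod 2 = 1, same as step 8 -> [5 5 7]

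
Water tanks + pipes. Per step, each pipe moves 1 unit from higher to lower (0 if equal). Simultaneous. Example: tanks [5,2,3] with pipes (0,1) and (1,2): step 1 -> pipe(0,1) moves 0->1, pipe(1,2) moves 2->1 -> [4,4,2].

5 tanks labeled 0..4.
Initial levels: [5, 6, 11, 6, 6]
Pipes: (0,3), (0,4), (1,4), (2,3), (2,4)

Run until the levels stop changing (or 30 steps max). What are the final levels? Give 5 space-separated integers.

Answer: 5 6 7 8 8

Derivation:
Step 1: flows [3->0,4->0,1=4,2->3,2->4] -> levels [7 6 9 6 6]
Step 2: flows [0->3,0->4,1=4,2->3,2->4] -> levels [5 6 7 8 8]
Step 3: flows [3->0,4->0,4->1,3->2,4->2] -> levels [7 7 9 6 5]
Step 4: flows [0->3,0->4,1->4,2->3,2->4] -> levels [5 6 7 8 8]
  -> period-2 cycle: step 4 state = step 2 state; never stabilizes
  -> state at step 30: (30-2) mod 2 = 0, same as step 2 -> [5 6 7 8 8]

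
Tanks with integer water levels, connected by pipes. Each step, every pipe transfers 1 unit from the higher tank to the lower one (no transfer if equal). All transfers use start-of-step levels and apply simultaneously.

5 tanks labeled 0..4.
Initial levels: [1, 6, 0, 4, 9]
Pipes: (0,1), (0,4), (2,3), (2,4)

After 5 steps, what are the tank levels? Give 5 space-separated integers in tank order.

Answer: 3 5 5 3 4

Derivation:
Step 1: flows [1->0,4->0,3->2,4->2] -> levels [3 5 2 3 7]
Step 2: flows [1->0,4->0,3->2,4->2] -> levels [5 4 4 2 5]
Step 3: flows [0->1,0=4,2->3,4->2] -> levels [4 5 4 3 4]
Step 4: flows [1->0,0=4,2->3,2=4] -> levels [5 4 3 4 4]
Step 5: flows [0->1,0->4,3->2,4->2] -> levels [3 5 5 3 4]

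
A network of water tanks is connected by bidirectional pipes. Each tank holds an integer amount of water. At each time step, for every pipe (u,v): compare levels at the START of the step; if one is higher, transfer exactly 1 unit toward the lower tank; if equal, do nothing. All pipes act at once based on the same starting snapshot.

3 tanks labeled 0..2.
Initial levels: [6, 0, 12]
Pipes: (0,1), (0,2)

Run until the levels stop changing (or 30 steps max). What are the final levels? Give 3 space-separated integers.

Answer: 6 6 6

Derivation:
Step 1: flows [0->1,2->0] -> levels [6 1 11]
Step 2: flows [0->1,2->0] -> levels [6 2 10]
Step 3: flows [0->1,2->0] -> levels [6 3 9]
Step 4: flows [0->1,2->0] -> levels [6 4 8]
Step 5: flows [0->1,2->0] -> levels [6 5 7]
Step 6: flows [0->1,2->0] -> levels [6 6 6]
Step 7: flows [0=1,0=2] -> levels [6 6 6]
  -> stable (no change)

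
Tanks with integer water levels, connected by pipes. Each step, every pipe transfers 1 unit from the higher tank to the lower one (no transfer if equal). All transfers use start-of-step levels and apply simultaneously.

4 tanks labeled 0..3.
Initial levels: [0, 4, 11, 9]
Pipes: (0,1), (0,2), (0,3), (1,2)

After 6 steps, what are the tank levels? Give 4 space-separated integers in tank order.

Answer: 4 6 7 7

Derivation:
Step 1: flows [1->0,2->0,3->0,2->1] -> levels [3 4 9 8]
Step 2: flows [1->0,2->0,3->0,2->1] -> levels [6 4 7 7]
Step 3: flows [0->1,2->0,3->0,2->1] -> levels [7 6 5 6]
Step 4: flows [0->1,0->2,0->3,1->2] -> levels [4 6 7 7]
Step 5: flows [1->0,2->0,3->0,2->1] -> levels [7 6 5 6]
  -> period-2 cycle: step 5 state = step 3 state
  -> state at step 6: (6-3) mod 2 = 1, same as step 4 -> [4 6 7 7]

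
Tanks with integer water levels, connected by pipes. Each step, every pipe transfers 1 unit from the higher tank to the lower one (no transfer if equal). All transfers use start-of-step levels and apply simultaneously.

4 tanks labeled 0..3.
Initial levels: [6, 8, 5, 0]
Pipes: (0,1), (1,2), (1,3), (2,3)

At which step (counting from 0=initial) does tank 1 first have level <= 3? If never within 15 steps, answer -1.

Step 1: flows [1->0,1->2,1->3,2->3] -> levels [7 5 5 2]
Step 2: flows [0->1,1=2,1->3,2->3] -> levels [6 5 4 4]
Step 3: flows [0->1,1->2,1->3,2=3] -> levels [5 4 5 5]
Step 4: flows [0->1,2->1,3->1,2=3] -> levels [4 7 4 4]
Step 5: flows [1->0,1->2,1->3,2=3] -> levels [5 4 5 5]
  -> period-2 cycle (repeats step 3); tank 1 never drops to <=3
Tank 1 never reaches <=3 within 15 steps

Answer: -1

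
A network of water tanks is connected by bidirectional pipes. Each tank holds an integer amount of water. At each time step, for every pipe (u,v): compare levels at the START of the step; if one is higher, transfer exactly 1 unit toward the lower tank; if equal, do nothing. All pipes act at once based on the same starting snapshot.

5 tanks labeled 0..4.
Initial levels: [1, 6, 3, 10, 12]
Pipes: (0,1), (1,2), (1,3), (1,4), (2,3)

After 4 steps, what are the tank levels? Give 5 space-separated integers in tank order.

Answer: 5 6 7 6 8

Derivation:
Step 1: flows [1->0,1->2,3->1,4->1,3->2] -> levels [2 6 5 8 11]
Step 2: flows [1->0,1->2,3->1,4->1,3->2] -> levels [3 6 7 6 10]
Step 3: flows [1->0,2->1,1=3,4->1,2->3] -> levels [4 7 5 7 9]
Step 4: flows [1->0,1->2,1=3,4->1,3->2] -> levels [5 6 7 6 8]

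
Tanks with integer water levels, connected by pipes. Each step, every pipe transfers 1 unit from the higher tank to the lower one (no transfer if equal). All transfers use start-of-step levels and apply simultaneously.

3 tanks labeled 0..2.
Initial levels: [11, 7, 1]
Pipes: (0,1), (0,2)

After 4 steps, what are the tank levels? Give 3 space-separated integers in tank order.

Answer: 7 7 5

Derivation:
Step 1: flows [0->1,0->2] -> levels [9 8 2]
Step 2: flows [0->1,0->2] -> levels [7 9 3]
Step 3: flows [1->0,0->2] -> levels [7 8 4]
Step 4: flows [1->0,0->2] -> levels [7 7 5]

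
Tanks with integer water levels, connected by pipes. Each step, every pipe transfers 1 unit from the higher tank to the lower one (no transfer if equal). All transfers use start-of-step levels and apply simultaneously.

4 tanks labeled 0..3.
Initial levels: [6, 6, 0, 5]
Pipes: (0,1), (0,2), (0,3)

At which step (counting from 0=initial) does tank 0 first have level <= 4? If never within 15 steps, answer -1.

Step 1: flows [0=1,0->2,0->3] -> levels [4 6 1 6]
Tank 0 first reaches <=4 at step 1

Answer: 1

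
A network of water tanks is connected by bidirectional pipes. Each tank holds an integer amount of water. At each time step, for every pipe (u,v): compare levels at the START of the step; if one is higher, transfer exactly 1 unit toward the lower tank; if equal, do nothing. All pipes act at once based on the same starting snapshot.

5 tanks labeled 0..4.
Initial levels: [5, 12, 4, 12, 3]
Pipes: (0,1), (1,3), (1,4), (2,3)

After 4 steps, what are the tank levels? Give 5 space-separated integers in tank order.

Step 1: flows [1->0,1=3,1->4,3->2] -> levels [6 10 5 11 4]
Step 2: flows [1->0,3->1,1->4,3->2] -> levels [7 9 6 9 5]
Step 3: flows [1->0,1=3,1->4,3->2] -> levels [8 7 7 8 6]
Step 4: flows [0->1,3->1,1->4,3->2] -> levels [7 8 8 6 7]

Answer: 7 8 8 6 7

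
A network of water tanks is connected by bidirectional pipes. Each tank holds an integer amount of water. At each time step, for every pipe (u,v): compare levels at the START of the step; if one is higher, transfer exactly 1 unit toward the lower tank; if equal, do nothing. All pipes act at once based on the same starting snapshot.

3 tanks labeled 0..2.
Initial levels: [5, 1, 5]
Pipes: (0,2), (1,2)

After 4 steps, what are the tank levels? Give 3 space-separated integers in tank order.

Step 1: flows [0=2,2->1] -> levels [5 2 4]
Step 2: flows [0->2,2->1] -> levels [4 3 4]
Step 3: flows [0=2,2->1] -> levels [4 4 3]
Step 4: flows [0->2,1->2] -> levels [3 3 5]

Answer: 3 3 5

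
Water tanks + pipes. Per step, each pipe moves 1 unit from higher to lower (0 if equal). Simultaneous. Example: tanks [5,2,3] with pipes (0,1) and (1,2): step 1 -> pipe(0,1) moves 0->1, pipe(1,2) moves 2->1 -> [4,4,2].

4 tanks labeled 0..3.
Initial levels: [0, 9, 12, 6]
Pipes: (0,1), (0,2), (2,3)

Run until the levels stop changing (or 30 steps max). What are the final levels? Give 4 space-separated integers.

Answer: 8 6 6 7

Derivation:
Step 1: flows [1->0,2->0,2->3] -> levels [2 8 10 7]
Step 2: flows [1->0,2->0,2->3] -> levels [4 7 8 8]
Step 3: flows [1->0,2->0,2=3] -> levels [6 6 7 8]
Step 4: flows [0=1,2->0,3->2] -> levels [7 6 7 7]
Step 5: flows [0->1,0=2,2=3] -> levels [6 7 7 7]
Step 6: flows [1->0,2->0,2=3] -> levels [8 6 6 7]
Step 7: flows [0->1,0->2,3->2] -> levels [6 7 8 6]
Step 8: flows [1->0,2->0,2->3] -> levels [8 6 6 7]
  -> period-2 cycle: step 8 state = step 6 state; never stabilizes
  -> state at step 30: (30-6) mod 2 = 0, same as step 6 -> [8 6 6 7]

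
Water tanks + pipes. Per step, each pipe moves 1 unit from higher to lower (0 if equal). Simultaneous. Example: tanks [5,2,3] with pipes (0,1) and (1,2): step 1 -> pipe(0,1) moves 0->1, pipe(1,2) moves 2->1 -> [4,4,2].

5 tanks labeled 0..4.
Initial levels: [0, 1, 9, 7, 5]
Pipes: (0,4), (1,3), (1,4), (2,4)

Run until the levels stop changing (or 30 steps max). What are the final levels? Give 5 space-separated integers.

Answer: 5 5 5 4 3

Derivation:
Step 1: flows [4->0,3->1,4->1,2->4] -> levels [1 3 8 6 4]
Step 2: flows [4->0,3->1,4->1,2->4] -> levels [2 5 7 5 3]
Step 3: flows [4->0,1=3,1->4,2->4] -> levels [3 4 6 5 4]
Step 4: flows [4->0,3->1,1=4,2->4] -> levels [4 5 5 4 4]
Step 5: flows [0=4,1->3,1->4,2->4] -> levels [4 3 4 5 6]
Step 6: flows [4->0,3->1,4->1,4->2] -> levels [5 5 5 4 3]
Step 7: flows [0->4,1->3,1->4,2->4] -> levels [4 3 4 5 6]
  -> period-2 cycle: step 7 state = step 5 state; never stabilizes
  -> state at step 30: (30-5) mod 2 = 1, same as step 6 -> [5 5 5 4 3]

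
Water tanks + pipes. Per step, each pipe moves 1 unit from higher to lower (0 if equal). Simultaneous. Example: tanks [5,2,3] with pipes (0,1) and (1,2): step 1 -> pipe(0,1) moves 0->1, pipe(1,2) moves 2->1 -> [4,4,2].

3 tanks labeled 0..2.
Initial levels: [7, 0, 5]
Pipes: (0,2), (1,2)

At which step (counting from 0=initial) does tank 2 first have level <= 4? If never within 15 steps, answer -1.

Step 1: flows [0->2,2->1] -> levels [6 1 5]
Step 2: flows [0->2,2->1] -> levels [5 2 5]
Step 3: flows [0=2,2->1] -> levels [5 3 4]
Tank 2 first reaches <=4 at step 3

Answer: 3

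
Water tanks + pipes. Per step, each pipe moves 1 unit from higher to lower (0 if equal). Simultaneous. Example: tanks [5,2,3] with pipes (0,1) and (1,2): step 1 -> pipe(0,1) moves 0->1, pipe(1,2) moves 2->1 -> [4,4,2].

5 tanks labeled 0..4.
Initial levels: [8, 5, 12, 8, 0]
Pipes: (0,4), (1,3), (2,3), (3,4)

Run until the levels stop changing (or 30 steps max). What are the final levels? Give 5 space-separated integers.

Step 1: flows [0->4,3->1,2->3,3->4] -> levels [7 6 11 7 2]
Step 2: flows [0->4,3->1,2->3,3->4] -> levels [6 7 10 6 4]
Step 3: flows [0->4,1->3,2->3,3->4] -> levels [5 6 9 7 6]
Step 4: flows [4->0,3->1,2->3,3->4] -> levels [6 7 8 6 6]
Step 5: flows [0=4,1->3,2->3,3=4] -> levels [6 6 7 8 6]
Step 6: flows [0=4,3->1,3->2,3->4] -> levels [6 7 8 5 7]
Step 7: flows [4->0,1->3,2->3,4->3] -> levels [7 6 7 8 5]
Step 8: flows [0->4,3->1,3->2,3->4] -> levels [6 7 8 5 7]
  -> period-2 cycle: step 8 state = step 6 state; never stabilizes
  -> state at step 30: (30-6) mod 2 = 0, same as step 6 -> [6 7 8 5 7]

Answer: 6 7 8 5 7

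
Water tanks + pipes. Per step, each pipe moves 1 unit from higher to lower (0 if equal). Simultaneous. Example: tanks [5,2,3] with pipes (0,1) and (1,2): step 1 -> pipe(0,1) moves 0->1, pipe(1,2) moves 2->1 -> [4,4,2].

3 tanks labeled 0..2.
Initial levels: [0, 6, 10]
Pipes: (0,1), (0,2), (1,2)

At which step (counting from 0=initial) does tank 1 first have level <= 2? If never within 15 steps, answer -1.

Step 1: flows [1->0,2->0,2->1] -> levels [2 6 8]
Step 2: flows [1->0,2->0,2->1] -> levels [4 6 6]
Step 3: flows [1->0,2->0,1=2] -> levels [6 5 5]
Step 4: flows [0->1,0->2,1=2] -> levels [4 6 6]
  -> period-2 cycle (repeats step 2); tank 1 never drops to <=2
Tank 1 never reaches <=2 within 15 steps

Answer: -1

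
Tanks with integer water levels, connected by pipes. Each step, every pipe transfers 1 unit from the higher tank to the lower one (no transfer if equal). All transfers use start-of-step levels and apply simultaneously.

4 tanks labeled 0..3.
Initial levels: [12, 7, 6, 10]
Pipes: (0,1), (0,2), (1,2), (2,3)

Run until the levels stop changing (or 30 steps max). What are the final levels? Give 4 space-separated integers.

Answer: 8 9 10 8

Derivation:
Step 1: flows [0->1,0->2,1->2,3->2] -> levels [10 7 9 9]
Step 2: flows [0->1,0->2,2->1,2=3] -> levels [8 9 9 9]
Step 3: flows [1->0,2->0,1=2,2=3] -> levels [10 8 8 9]
Step 4: flows [0->1,0->2,1=2,3->2] -> levels [8 9 10 8]
Step 5: flows [1->0,2->0,2->1,2->3] -> levels [10 9 7 9]
Step 6: flows [0->1,0->2,1->2,3->2] -> levels [8 9 10 8]
  -> period-2 cycle: step 6 state = step 4 state; never stabilizes
  -> state at step 30: (30-4) mod 2 = 0, same as step 4 -> [8 9 10 8]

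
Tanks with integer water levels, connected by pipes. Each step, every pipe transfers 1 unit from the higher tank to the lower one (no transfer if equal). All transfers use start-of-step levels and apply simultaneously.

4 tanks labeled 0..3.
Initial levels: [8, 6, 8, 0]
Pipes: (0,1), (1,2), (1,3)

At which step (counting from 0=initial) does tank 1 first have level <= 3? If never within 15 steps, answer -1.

Answer: -1

Derivation:
Step 1: flows [0->1,2->1,1->3] -> levels [7 7 7 1]
Step 2: flows [0=1,1=2,1->3] -> levels [7 6 7 2]
Step 3: flows [0->1,2->1,1->3] -> levels [6 7 6 3]
Step 4: flows [1->0,1->2,1->3] -> levels [7 4 7 4]
Step 5: flows [0->1,2->1,1=3] -> levels [6 6 6 4]
Step 6: flows [0=1,1=2,1->3] -> levels [6 5 6 5]
Step 7: flows [0->1,2->1,1=3] -> levels [5 7 5 5]
Step 8: flows [1->0,1->2,1->3] -> levels [6 4 6 6]
Step 9: flows [0->1,2->1,3->1] -> levels [5 7 5 5]
  -> period-2 cycle (repeats step 7); tank 1 never drops to <=3
Tank 1 never reaches <=3 within 15 steps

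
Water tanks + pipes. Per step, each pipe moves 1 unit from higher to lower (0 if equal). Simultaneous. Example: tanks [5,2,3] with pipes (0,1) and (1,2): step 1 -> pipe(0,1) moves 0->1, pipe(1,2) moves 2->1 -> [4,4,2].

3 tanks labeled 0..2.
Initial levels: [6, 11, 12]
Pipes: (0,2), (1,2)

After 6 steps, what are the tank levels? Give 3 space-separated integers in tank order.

Step 1: flows [2->0,2->1] -> levels [7 12 10]
Step 2: flows [2->0,1->2] -> levels [8 11 10]
Step 3: flows [2->0,1->2] -> levels [9 10 10]
Step 4: flows [2->0,1=2] -> levels [10 10 9]
Step 5: flows [0->2,1->2] -> levels [9 9 11]
Step 6: flows [2->0,2->1] -> levels [10 10 9]

Answer: 10 10 9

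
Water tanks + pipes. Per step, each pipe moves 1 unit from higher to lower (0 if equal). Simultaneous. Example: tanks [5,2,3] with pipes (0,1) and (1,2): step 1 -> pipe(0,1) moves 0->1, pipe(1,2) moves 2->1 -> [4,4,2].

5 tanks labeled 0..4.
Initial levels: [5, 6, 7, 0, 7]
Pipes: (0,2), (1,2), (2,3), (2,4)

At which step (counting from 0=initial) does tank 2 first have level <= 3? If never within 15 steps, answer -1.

Answer: 5

Derivation:
Step 1: flows [2->0,2->1,2->3,2=4] -> levels [6 7 4 1 7]
Step 2: flows [0->2,1->2,2->3,4->2] -> levels [5 6 6 2 6]
Step 3: flows [2->0,1=2,2->3,2=4] -> levels [6 6 4 3 6]
Step 4: flows [0->2,1->2,2->3,4->2] -> levels [5 5 6 4 5]
Step 5: flows [2->0,2->1,2->3,2->4] -> levels [6 6 2 5 6]
Tank 2 first reaches <=3 at step 5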